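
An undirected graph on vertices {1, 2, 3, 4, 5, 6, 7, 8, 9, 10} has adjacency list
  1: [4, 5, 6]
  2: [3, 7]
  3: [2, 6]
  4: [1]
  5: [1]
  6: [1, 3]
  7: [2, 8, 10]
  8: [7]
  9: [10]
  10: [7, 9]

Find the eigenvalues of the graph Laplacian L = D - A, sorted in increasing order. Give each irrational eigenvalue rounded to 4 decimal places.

[0, 0.1172, 0.5188, 0.7586, 1, 1.6674, 2.3111, 3.0846, 4.1701, 4.3721]

Each diagonal entry of L is the vertex degree and each off-diagonal entry is -1 where an edge is present, 0 otherwise; in the order [1, 2, 3, 4, 5, 6, 7, 8, 9, 10] the diagonal is [3, 2, 2, 1, 1, 2, 3, 1, 1, 2]. The multiplicity of 0 as a Laplacian eigenvalue equals the number of connected components. There is one zero in the spectrum, matching the 1 component. The largest eigenvalue, 4.3721, is at most the vertex count 10.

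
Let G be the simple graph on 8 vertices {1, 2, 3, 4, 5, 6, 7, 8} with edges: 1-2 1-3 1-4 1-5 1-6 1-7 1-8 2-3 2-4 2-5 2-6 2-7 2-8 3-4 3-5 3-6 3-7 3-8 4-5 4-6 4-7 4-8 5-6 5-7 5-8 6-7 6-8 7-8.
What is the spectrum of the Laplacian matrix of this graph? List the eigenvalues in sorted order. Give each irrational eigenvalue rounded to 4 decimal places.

[0, 8, 8, 8, 8, 8, 8, 8]

Each diagonal entry of L is the vertex degree and each off-diagonal entry is -1 where an edge is present, 0 otherwise; in the order [1, 2, 3, 4, 5, 6, 7, 8] the diagonal is [7, 7, 7, 7, 7, 7, 7, 7]. L is symmetric positive semidefinite, so every eigenvalue is real and nonnegative. By the matrix-tree theorem the graph has (1/8) * product of the nonzero eigenvalues = 262144 spanning trees.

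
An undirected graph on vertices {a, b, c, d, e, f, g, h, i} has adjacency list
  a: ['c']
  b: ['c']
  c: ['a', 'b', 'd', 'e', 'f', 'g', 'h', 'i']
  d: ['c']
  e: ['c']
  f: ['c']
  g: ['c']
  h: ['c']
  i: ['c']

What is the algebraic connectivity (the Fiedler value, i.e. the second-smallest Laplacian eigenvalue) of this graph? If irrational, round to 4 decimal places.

Each diagonal entry of L is the vertex degree and each off-diagonal entry is -1 where an edge is present, 0 otherwise; in the order [a, b, c, d, e, f, g, h, i] the diagonal is [1, 1, 8, 1, 1, 1, 1, 1, 1]. The sorted Laplacian eigenvalues are [0, 1, 1, 1, 1, 1, 1, 1, 9]; the algebraic connectivity is the second entry, 1. The largest eigenvalue, 9, is at most the vertex count 9. The eigenvalues sum to 16, which equals trace(L) = 2|E|.

1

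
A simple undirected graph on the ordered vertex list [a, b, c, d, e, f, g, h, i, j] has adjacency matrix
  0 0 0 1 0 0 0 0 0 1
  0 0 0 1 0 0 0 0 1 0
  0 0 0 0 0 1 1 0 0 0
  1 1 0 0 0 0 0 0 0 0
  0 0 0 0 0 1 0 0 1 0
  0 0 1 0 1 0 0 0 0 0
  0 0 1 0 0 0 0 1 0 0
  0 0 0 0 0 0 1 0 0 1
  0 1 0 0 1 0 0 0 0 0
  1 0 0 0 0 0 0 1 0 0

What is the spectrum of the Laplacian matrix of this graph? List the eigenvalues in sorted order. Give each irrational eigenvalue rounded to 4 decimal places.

[0, 0.3820, 0.3820, 1.3820, 1.3820, 2.6180, 2.6180, 3.6180, 3.6180, 4]

Reading degrees in the order [a, b, c, d, e, f, g, h, i, j] gives [2, 2, 2, 2, 2, 2, 2, 2, 2, 2]; set D = diag(2, 2, 2, 2, 2, 2, 2, 2, 2, 2) and form L = D - A. Diagonalising L (or applying a numerical eigensolver to the 10x10 matrix) gives the spectrum above. There is one zero in the spectrum, matching the 1 component.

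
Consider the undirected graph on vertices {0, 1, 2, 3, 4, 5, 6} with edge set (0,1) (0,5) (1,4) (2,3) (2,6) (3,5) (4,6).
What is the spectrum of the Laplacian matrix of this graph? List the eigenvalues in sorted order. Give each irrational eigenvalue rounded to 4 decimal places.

With the vertex order [0, 1, 2, 3, 4, 5, 6], the degrees are [2, 2, 2, 2, 2, 2, 2], giving D = diag(2, 2, 2, 2, 2, 2, 2) and L = D - A. L is symmetric positive semidefinite, so every eigenvalue is real and nonnegative. The single zero eigenvalue shows the graph is connected. There is one zero in the spectrum, matching the 1 component.

[0, 0.7530, 0.7530, 2.4450, 2.4450, 3.8019, 3.8019]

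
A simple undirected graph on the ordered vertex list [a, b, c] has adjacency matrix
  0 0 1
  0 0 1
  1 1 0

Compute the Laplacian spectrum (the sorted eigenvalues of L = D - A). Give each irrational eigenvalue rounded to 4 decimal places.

[0, 1, 3]

Reading degrees in the order [a, b, c] gives [1, 1, 2]; set D = diag(1, 1, 2) and form L = D - A. The multiplicity of 0 as a Laplacian eigenvalue equals the number of connected components. The largest eigenvalue, 3, is at most the vertex count 3.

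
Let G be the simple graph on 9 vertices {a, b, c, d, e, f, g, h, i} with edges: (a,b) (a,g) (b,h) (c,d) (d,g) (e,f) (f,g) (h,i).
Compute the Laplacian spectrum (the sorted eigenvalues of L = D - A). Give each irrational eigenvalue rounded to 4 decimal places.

[0, 0.1708, 0.3820, 0.8503, 1.6761, 2.4165, 2.6180, 3.4421, 4.4442]

Reading degrees in the order [a, b, c, d, e, f, g, h, i] gives [2, 2, 1, 2, 1, 2, 3, 2, 1]; set D = diag(2, 2, 1, 2, 1, 2, 3, 2, 1) and form L = D - A. Since every row of L sums to 0, the all-ones vector is in the kernel and 0 is an eigenvalue. By the matrix-tree theorem the graph has (1/9) * product of the nonzero eigenvalues = 1 spanning tree.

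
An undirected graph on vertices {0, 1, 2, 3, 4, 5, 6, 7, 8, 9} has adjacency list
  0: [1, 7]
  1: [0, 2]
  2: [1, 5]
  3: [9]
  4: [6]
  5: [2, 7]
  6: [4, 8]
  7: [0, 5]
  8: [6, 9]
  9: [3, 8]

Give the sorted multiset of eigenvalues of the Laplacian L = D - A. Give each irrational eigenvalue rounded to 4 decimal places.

[0, 0, 0.3820, 1.3820, 1.3820, 1.3820, 2.6180, 3.6180, 3.6180, 3.6180]

With the vertex order [0, 1, 2, 3, 4, 5, 6, 7, 8, 9], the degrees are [2, 2, 2, 1, 1, 2, 2, 2, 2, 2], giving D = diag(2, 2, 2, 1, 1, 2, 2, 2, 2, 2) and L = D - A. Since every row of L sums to 0, the all-ones vector is in the kernel and 0 is an eigenvalue. The 2 zero eigenvalues correspond to the 2 connected components. The largest eigenvalue, 3.6180, is at most the vertex count 10.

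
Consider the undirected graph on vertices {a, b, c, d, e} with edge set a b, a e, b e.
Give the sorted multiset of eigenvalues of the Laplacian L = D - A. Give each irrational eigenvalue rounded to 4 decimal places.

[0, 0, 0, 3, 3]

Each diagonal entry of L is the vertex degree and each off-diagonal entry is -1 where an edge is present, 0 otherwise; in the order [a, b, c, d, e] the diagonal is [2, 2, 0, 0, 2]. L is symmetric positive semidefinite, so every eigenvalue is real and nonnegative. The 3 zero eigenvalues correspond to the 3 connected components. The largest eigenvalue, 3, is at most the vertex count 5.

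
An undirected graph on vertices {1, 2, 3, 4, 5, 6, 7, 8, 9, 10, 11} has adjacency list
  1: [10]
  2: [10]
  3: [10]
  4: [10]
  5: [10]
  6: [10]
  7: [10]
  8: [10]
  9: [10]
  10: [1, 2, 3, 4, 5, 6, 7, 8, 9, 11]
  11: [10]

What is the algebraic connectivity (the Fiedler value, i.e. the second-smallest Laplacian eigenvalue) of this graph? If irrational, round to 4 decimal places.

Reading degrees in the order [1, 2, 3, 4, 5, 6, 7, 8, 9, 10, 11] gives [1, 1, 1, 1, 1, 1, 1, 1, 1, 10, 1]; set D = diag(1, 1, 1, 1, 1, 1, 1, 1, 1, 10, 1) and form L = D - A. The smallest Laplacian eigenvalue is always 0. The next one, lambda_2 = 1, measures how hard the graph is to disconnect: larger values mean better connectivity. There is one zero in the spectrum, matching the 1 component. By the matrix-tree theorem the graph has (1/11) * product of the nonzero eigenvalues = 1 spanning tree.

1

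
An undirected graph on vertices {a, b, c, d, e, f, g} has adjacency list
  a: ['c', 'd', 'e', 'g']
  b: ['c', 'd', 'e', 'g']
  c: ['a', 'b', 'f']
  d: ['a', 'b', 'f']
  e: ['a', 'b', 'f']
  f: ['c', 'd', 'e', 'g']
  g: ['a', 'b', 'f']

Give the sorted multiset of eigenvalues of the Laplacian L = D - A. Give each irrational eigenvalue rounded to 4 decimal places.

Each diagonal entry of L is the vertex degree and each off-diagonal entry is -1 where an edge is present, 0 otherwise; in the order [a, b, c, d, e, f, g] the diagonal is [4, 4, 3, 3, 3, 4, 3]. Diagonalising L (or applying a numerical eigensolver to the 7x7 matrix) gives the spectrum above. There is one zero in the spectrum, matching the 1 component.

[0, 3, 3, 3, 4, 4, 7]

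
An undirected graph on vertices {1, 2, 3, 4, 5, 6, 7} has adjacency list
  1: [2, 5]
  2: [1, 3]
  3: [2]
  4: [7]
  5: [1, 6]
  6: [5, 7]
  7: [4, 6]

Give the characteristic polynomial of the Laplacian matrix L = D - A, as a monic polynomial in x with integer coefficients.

x^7 - 12x^6 + 55x^5 - 120x^4 + 126x^3 - 56x^2 + 7x

Reading degrees in the order [1, 2, 3, 4, 5, 6, 7] gives [2, 2, 1, 1, 2, 2, 2]; set D = diag(2, 2, 1, 1, 2, 2, 2) and form L = D - A. Computing det(xI - L) by cofactor expansion (or equivalently via sum-over-permutations) gives x^7 - 12x^6 + 55x^5 - 120x^4 + 126x^3 - 56x^2 + 7x. Since p(0) = det(-L) = 0, x divides p(x).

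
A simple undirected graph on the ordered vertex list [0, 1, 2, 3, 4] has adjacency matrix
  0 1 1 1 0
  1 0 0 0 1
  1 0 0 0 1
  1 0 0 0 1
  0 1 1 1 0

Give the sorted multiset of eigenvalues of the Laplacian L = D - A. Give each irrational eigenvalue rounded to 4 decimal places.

[0, 2, 2, 3, 5]

With the vertex order [0, 1, 2, 3, 4], the degrees are [3, 2, 2, 2, 3], giving D = diag(3, 2, 2, 2, 3) and L = D - A. The multiplicity of 0 as a Laplacian eigenvalue equals the number of connected components. There is one zero in the spectrum, matching the 1 component. The eigenvalues sum to 12, which equals trace(L) = 2|E|.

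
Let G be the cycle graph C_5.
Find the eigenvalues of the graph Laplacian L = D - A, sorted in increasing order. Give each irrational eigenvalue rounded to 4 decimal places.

The graph has 5 vertices and degree multiset [2, 2, 2, 2, 2]; D is the diagonal matrix of degrees and L = D - A. The multiplicity of 0 as a Laplacian eigenvalue equals the number of connected components. There is one zero in the spectrum, matching the 1 component. The largest eigenvalue, 3.6180, is at most the vertex count 5.

[0, 1.3820, 1.3820, 3.6180, 3.6180]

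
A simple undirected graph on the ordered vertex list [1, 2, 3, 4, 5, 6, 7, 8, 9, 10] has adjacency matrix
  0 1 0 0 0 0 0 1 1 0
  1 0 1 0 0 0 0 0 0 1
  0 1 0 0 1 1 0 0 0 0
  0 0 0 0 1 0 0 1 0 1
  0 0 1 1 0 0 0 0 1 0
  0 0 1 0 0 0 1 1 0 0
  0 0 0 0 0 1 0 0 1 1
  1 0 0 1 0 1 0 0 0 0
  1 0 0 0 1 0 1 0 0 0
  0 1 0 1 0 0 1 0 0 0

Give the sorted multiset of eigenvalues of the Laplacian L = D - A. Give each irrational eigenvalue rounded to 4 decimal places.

Reading degrees in the order [1, 2, 3, 4, 5, 6, 7, 8, 9, 10] gives [3, 3, 3, 3, 3, 3, 3, 3, 3, 3]; set D = diag(3, 3, 3, 3, 3, 3, 3, 3, 3, 3) and form L = D - A. Diagonalising L (or applying a numerical eigensolver to the 10x10 matrix) gives the spectrum above. The eigenvalues sum to 30, which equals trace(L) = 2|E|. The largest eigenvalue, 5, is at most the vertex count 10.

[0, 2, 2, 2, 2, 2, 5, 5, 5, 5]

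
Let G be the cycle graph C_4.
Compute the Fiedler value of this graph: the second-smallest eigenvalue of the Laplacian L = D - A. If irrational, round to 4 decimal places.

2

The graph has 4 vertices and degree multiset [2, 2, 2, 2]; D is the diagonal matrix of degrees and L = D - A. The sorted Laplacian eigenvalues are [0, 2, 2, 4]; the algebraic connectivity is the second entry, 2. The largest eigenvalue, 4, is at most the vertex count 4.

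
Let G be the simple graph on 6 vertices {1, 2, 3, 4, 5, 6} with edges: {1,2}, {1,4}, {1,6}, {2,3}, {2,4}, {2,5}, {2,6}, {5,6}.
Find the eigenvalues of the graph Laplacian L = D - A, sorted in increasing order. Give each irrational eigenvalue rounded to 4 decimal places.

[0, 1, 1.5858, 3, 4.4142, 6]

With the vertex order [1, 2, 3, 4, 5, 6], the degrees are [3, 5, 1, 2, 2, 3], giving D = diag(3, 5, 1, 2, 2, 3) and L = D - A. Diagonalising L (or applying a numerical eigensolver to the 6x6 matrix) gives the spectrum above. The single zero eigenvalue shows the graph is connected. By the matrix-tree theorem the graph has (1/6) * product of the nonzero eigenvalues = 21 spanning trees.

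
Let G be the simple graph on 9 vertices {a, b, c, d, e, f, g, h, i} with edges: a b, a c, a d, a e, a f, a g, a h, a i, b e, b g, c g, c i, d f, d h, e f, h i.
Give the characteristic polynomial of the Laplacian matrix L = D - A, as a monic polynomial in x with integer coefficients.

x^9 - 32x^8 + 428x^7 - 3136x^6 + 13786x^5 - 37232x^4 + 60276x^3 - 53424x^2 + 19845x

Reading degrees in the order [a, b, c, d, e, f, g, h, i] gives [8, 3, 3, 3, 3, 3, 3, 3, 3]; set D = diag(8, 3, 3, 3, 3, 3, 3, 3, 3) and form L = D - A. L has integer entries, so p(x) = det(xI - L) has integer coefficients. Expanding the determinant yields x^9 - 32x^8 + 428x^7 - 3136x^6 + 13786x^5 - 37232x^4 + 60276x^3 - 53424x^2 + 19845x. Since p(0) = det(-L) = 0, x divides p(x). There is one zero in the spectrum, matching the 1 component.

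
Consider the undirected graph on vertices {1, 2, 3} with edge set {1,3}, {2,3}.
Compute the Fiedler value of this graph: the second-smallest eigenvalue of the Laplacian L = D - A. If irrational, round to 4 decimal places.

1

Each diagonal entry of L is the vertex degree and each off-diagonal entry is -1 where an edge is present, 0 otherwise; in the order [1, 2, 3] the diagonal is [1, 1, 2]. Computing the eigenvalues of L and sorting gives [0, 1, 3]. The Fiedler value lambda_2 = 1 is strictly positive, so the graph is connected. The eigenvalues sum to 4, which equals trace(L) = 2|E|. There is one zero in the spectrum, matching the 1 component.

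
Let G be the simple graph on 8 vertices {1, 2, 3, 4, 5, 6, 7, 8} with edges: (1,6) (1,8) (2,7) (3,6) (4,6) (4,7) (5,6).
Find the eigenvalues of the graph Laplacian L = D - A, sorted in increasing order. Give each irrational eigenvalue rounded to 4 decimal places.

[0, 0.2538, 0.5472, 1, 1.4689, 2.4066, 3.1504, 5.1732]

Each diagonal entry of L is the vertex degree and each off-diagonal entry is -1 where an edge is present, 0 otherwise; in the order [1, 2, 3, 4, 5, 6, 7, 8] the diagonal is [2, 1, 1, 2, 1, 4, 2, 1]. Diagonalising L (or applying a numerical eigensolver to the 8x8 matrix) gives the spectrum above. The single zero eigenvalue shows the graph is connected. The largest eigenvalue, 5.1732, is at most the vertex count 8. By the matrix-tree theorem the graph has (1/8) * product of the nonzero eigenvalues = 1 spanning tree.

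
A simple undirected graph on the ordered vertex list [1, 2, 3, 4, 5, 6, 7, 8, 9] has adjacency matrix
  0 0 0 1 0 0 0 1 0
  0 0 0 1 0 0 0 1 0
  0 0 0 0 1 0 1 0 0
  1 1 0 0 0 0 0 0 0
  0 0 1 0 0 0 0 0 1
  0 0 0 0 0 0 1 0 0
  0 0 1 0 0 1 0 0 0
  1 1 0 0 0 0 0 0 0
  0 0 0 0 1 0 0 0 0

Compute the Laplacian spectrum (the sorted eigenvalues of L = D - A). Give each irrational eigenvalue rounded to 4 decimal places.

With the vertex order [1, 2, 3, 4, 5, 6, 7, 8, 9], the degrees are [2, 2, 2, 2, 2, 1, 2, 2, 1], giving D = diag(2, 2, 2, 2, 2, 1, 2, 2, 1) and L = D - A. L is symmetric positive semidefinite, so every eigenvalue is real and nonnegative. The 2 zero eigenvalues correspond to the 2 connected components. The largest eigenvalue, 4, is at most the vertex count 9.

[0, 0, 0.3820, 1.3820, 2, 2, 2.6180, 3.6180, 4]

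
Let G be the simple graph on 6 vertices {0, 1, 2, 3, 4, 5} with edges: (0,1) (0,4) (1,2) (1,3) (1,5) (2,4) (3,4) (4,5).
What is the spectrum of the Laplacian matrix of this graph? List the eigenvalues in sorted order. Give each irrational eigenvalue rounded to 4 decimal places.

[0, 2, 2, 2, 4, 6]

With the vertex order [0, 1, 2, 3, 4, 5], the degrees are [2, 4, 2, 2, 4, 2], giving D = diag(2, 4, 2, 2, 4, 2) and L = D - A. The multiplicity of 0 as a Laplacian eigenvalue equals the number of connected components. The single zero eigenvalue shows the graph is connected. By the matrix-tree theorem the graph has (1/6) * product of the nonzero eigenvalues = 32 spanning trees.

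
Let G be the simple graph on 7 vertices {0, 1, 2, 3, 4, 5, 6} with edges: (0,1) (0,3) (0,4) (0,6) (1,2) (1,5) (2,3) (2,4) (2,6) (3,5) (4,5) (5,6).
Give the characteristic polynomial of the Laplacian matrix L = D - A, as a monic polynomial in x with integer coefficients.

Reading degrees in the order [0, 1, 2, 3, 4, 5, 6] gives [4, 3, 4, 3, 3, 4, 3]; set D = diag(4, 3, 4, 3, 3, 4, 3) and form L = D - A. The eigenvalues of L are [0, 3, 3, 3, 4, 4, 7]; the characteristic polynomial is the product of (x - lambda_i), which multiplies out to x^7 - 24x^6 + 234x^5 - 1192x^4 + 3357x^3 - 4968x^2 + 3024x. The coefficient of x^6 equals -trace(L) = -24, matching the sum of degrees. By the matrix-tree theorem the graph has (1/7) * product of the nonzero eigenvalues = 432 spanning trees. There is one zero in the spectrum, matching the 1 component.

x^7 - 24x^6 + 234x^5 - 1192x^4 + 3357x^3 - 4968x^2 + 3024x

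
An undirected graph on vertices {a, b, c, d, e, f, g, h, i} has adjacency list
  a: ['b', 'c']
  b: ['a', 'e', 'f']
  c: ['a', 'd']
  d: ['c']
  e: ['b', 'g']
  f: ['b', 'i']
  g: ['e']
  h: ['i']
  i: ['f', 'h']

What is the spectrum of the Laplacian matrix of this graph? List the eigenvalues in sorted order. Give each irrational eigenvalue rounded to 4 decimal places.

[0, 0.1981, 0.3004, 1, 1.5550, 2.2391, 3, 3.2470, 4.4605]

With the vertex order [a, b, c, d, e, f, g, h, i], the degrees are [2, 3, 2, 1, 2, 2, 1, 1, 2], giving D = diag(2, 3, 2, 1, 2, 2, 1, 1, 2) and L = D - A. The multiplicity of 0 as a Laplacian eigenvalue equals the number of connected components. By the matrix-tree theorem the graph has (1/9) * product of the nonzero eigenvalues = 1 spanning tree.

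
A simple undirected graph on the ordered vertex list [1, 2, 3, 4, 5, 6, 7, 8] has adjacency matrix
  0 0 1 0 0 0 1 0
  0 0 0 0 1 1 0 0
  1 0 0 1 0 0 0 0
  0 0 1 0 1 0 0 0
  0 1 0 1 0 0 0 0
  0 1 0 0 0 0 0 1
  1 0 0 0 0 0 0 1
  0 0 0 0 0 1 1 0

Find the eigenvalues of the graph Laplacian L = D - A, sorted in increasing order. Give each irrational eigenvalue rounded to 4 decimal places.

[0, 0.5858, 0.5858, 2, 2, 3.4142, 3.4142, 4]

Each diagonal entry of L is the vertex degree and each off-diagonal entry is -1 where an edge is present, 0 otherwise; in the order [1, 2, 3, 4, 5, 6, 7, 8] the diagonal is [2, 2, 2, 2, 2, 2, 2, 2]. Diagonalising L (or applying a numerical eigensolver to the 8x8 matrix) gives the spectrum above.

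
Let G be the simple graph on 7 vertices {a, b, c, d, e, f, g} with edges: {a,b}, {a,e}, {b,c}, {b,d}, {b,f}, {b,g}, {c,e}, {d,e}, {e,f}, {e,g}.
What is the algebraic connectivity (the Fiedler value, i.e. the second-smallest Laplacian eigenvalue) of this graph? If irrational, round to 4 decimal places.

Each diagonal entry of L is the vertex degree and each off-diagonal entry is -1 where an edge is present, 0 otherwise; in the order [a, b, c, d, e, f, g] the diagonal is [2, 5, 2, 2, 5, 2, 2]. The smallest Laplacian eigenvalue is always 0. The next one, lambda_2 = 2, measures how hard the graph is to disconnect: larger values mean better connectivity. The largest eigenvalue, 7, is at most the vertex count 7. By the matrix-tree theorem the graph has (1/7) * product of the nonzero eigenvalues = 80 spanning trees.

2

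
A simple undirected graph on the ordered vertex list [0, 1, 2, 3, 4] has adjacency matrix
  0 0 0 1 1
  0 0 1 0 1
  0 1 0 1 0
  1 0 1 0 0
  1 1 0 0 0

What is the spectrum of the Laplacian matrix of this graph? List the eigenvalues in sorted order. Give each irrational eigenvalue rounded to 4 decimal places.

[0, 1.3820, 1.3820, 3.6180, 3.6180]

With the vertex order [0, 1, 2, 3, 4], the degrees are [2, 2, 2, 2, 2], giving D = diag(2, 2, 2, 2, 2) and L = D - A. Diagonalising L (or applying a numerical eigensolver to the 5x5 matrix) gives the spectrum above.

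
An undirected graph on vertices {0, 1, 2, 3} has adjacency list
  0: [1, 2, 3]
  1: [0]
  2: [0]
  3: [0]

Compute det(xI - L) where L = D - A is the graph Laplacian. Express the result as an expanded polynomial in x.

x^4 - 6x^3 + 9x^2 - 4x

Reading degrees in the order [0, 1, 2, 3] gives [3, 1, 1, 1]; set D = diag(3, 1, 1, 1) and form L = D - A. Computing det(xI - L) by cofactor expansion (or equivalently via sum-over-permutations) gives x^4 - 6x^3 + 9x^2 - 4x. Since p(0) = det(-L) = 0, x divides p(x). The eigenvalues sum to 6, which equals trace(L) = 2|E|.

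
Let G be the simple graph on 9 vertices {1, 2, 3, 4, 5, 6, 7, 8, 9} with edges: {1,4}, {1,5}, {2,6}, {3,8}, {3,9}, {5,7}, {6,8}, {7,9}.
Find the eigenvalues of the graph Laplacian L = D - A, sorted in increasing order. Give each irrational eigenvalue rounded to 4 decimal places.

[0, 0.1206, 0.4679, 1, 1.6527, 2.3473, 3, 3.5321, 3.8794]

Each diagonal entry of L is the vertex degree and each off-diagonal entry is -1 where an edge is present, 0 otherwise; in the order [1, 2, 3, 4, 5, 6, 7, 8, 9] the diagonal is [2, 1, 2, 1, 2, 2, 2, 2, 2]. Since every row of L sums to 0, the all-ones vector is in the kernel and 0 is an eigenvalue. The largest eigenvalue, 3.8794, is at most the vertex count 9.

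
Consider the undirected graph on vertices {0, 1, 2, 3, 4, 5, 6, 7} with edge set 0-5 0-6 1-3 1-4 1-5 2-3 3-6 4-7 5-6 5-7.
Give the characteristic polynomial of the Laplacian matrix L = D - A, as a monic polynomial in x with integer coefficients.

Reading degrees in the order [0, 1, 2, 3, 4, 5, 6, 7] gives [2, 3, 1, 3, 2, 4, 3, 2]; set D = diag(2, 3, 1, 3, 2, 4, 3, 2) and form L = D - A. L has integer entries, so p(x) = det(xI - L) has integer coefficients. Expanding the determinant yields x^8 - 20x^7 + 162x^6 - 684x^5 + 1609x^4 - 2078x^3 + 1339x^2 - 328x. The constant term is 0 because L is singular (the all-ones vector lies in its kernel). The largest eigenvalue, 5.6531, is at most the vertex count 8.

x^8 - 20x^7 + 162x^6 - 684x^5 + 1609x^4 - 2078x^3 + 1339x^2 - 328x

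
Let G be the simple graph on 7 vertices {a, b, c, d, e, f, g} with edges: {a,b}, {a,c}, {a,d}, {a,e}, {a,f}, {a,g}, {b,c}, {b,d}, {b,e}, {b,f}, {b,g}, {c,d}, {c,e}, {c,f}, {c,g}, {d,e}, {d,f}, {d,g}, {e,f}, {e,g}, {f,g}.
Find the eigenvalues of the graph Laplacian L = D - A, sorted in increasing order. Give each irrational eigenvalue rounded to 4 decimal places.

[0, 7, 7, 7, 7, 7, 7]

Each diagonal entry of L is the vertex degree and each off-diagonal entry is -1 where an edge is present, 0 otherwise; in the order [a, b, c, d, e, f, g] the diagonal is [6, 6, 6, 6, 6, 6, 6]. Since every row of L sums to 0, the all-ones vector is in the kernel and 0 is an eigenvalue. The single zero eigenvalue shows the graph is connected. By the matrix-tree theorem the graph has (1/7) * product of the nonzero eigenvalues = 16807 spanning trees. The eigenvalues sum to 42, which equals trace(L) = 2|E|.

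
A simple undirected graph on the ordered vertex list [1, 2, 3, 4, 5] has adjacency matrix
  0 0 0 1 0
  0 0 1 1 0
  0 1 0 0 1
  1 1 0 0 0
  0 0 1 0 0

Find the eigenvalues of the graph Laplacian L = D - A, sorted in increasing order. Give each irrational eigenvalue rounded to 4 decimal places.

With the vertex order [1, 2, 3, 4, 5], the degrees are [1, 2, 2, 2, 1], giving D = diag(1, 2, 2, 2, 1) and L = D - A. Diagonalising L (or applying a numerical eigensolver to the 5x5 matrix) gives the spectrum above.

[0, 0.3820, 1.3820, 2.6180, 3.6180]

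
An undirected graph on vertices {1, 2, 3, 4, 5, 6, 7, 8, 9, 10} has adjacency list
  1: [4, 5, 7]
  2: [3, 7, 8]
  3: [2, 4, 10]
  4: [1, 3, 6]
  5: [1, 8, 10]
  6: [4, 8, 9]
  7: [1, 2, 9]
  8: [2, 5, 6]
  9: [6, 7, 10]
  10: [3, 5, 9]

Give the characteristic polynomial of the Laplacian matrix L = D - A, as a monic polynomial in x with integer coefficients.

With the vertex order [1, 2, 3, 4, 5, 6, 7, 8, 9, 10], the degrees are [3, 3, 3, 3, 3, 3, 3, 3, 3, 3], giving D = diag(3, 3, 3, 3, 3, 3, 3, 3, 3, 3) and L = D - A. Computing det(xI - L) by cofactor expansion (or equivalently via sum-over-permutations) gives x^10 - 30x^9 + 390x^8 - 2880x^7 + 13305x^6 - 39882x^5 + 77640x^4 - 94800x^3 + 66000x^2 - 20000x. The constant term is 0 because L is singular (the all-ones vector lies in its kernel). The largest eigenvalue, 5, is at most the vertex count 10.

x^10 - 30x^9 + 390x^8 - 2880x^7 + 13305x^6 - 39882x^5 + 77640x^4 - 94800x^3 + 66000x^2 - 20000x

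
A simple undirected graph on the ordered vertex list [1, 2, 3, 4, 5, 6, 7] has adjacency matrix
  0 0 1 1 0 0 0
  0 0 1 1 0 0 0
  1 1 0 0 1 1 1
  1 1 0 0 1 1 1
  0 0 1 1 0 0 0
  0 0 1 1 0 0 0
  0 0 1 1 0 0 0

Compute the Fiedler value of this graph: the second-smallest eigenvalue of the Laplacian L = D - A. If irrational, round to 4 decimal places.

Reading degrees in the order [1, 2, 3, 4, 5, 6, 7] gives [2, 2, 5, 5, 2, 2, 2]; set D = diag(2, 2, 5, 5, 2, 2, 2) and form L = D - A. The smallest Laplacian eigenvalue is always 0. The next one, lambda_2 = 2, measures how hard the graph is to disconnect: larger values mean better connectivity. The eigenvalues sum to 20, which equals trace(L) = 2|E|. There is one zero in the spectrum, matching the 1 component.

2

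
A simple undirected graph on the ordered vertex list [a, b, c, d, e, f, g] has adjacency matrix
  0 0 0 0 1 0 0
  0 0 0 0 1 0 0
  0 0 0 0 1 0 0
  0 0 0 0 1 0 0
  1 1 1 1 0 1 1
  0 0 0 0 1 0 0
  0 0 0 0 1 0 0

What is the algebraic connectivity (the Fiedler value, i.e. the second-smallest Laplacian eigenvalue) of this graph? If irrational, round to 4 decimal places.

1

Reading degrees in the order [a, b, c, d, e, f, g] gives [1, 1, 1, 1, 6, 1, 1]; set D = diag(1, 1, 1, 1, 6, 1, 1) and form L = D - A. Computing the eigenvalues of L and sorting gives [0, 1, 1, 1, 1, 1, 7]. The Fiedler value lambda_2 = 1 is strictly positive, so the graph is connected. By the matrix-tree theorem the graph has (1/7) * product of the nonzero eigenvalues = 1 spanning tree.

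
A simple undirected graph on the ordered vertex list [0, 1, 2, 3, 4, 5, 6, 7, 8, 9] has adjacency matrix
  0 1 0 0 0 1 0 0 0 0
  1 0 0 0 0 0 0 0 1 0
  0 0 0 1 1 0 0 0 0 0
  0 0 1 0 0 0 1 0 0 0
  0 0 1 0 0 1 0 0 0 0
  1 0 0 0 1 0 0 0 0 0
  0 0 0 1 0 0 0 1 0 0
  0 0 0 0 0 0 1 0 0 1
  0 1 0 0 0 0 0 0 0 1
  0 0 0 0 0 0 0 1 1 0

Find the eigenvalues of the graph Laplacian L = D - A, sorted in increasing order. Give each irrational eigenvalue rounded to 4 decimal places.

[0, 0.3820, 0.3820, 1.3820, 1.3820, 2.6180, 2.6180, 3.6180, 3.6180, 4]

Reading degrees in the order [0, 1, 2, 3, 4, 5, 6, 7, 8, 9] gives [2, 2, 2, 2, 2, 2, 2, 2, 2, 2]; set D = diag(2, 2, 2, 2, 2, 2, 2, 2, 2, 2) and form L = D - A. Since every row of L sums to 0, the all-ones vector is in the kernel and 0 is an eigenvalue. There is one zero in the spectrum, matching the 1 component. The largest eigenvalue, 4, is at most the vertex count 10.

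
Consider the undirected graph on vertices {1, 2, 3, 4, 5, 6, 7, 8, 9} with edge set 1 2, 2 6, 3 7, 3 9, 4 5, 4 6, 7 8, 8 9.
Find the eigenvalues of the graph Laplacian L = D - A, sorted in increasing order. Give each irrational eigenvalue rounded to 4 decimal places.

[0, 0, 0.3820, 1.3820, 2, 2, 2.6180, 3.6180, 4]

Reading degrees in the order [1, 2, 3, 4, 5, 6, 7, 8, 9] gives [1, 2, 2, 2, 1, 2, 2, 2, 2]; set D = diag(1, 2, 2, 2, 1, 2, 2, 2, 2) and form L = D - A. Since every row of L sums to 0, the all-ones vector is in the kernel and 0 is an eigenvalue. The 2 zero eigenvalues correspond to the 2 connected components. The eigenvalues sum to 16, which equals trace(L) = 2|E|.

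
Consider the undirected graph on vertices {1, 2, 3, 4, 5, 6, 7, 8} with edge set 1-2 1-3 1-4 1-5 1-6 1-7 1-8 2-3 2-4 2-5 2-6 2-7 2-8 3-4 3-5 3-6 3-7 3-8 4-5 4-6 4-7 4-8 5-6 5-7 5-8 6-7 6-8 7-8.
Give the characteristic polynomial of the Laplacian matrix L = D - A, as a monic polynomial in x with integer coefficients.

Reading degrees in the order [1, 2, 3, 4, 5, 6, 7, 8] gives [7, 7, 7, 7, 7, 7, 7, 7]; set D = diag(7, 7, 7, 7, 7, 7, 7, 7) and form L = D - A. The eigenvalues of L are [0, 8, 8, 8, 8, 8, 8, 8]; the characteristic polynomial is the product of (x - lambda_i), which multiplies out to x^8 - 56x^7 + 1344x^6 - 17920x^5 + 143360x^4 - 688128x^3 + 1835008x^2 - 2097152x. The coefficient of x^7 equals -trace(L) = -56, matching the sum of degrees. There is one zero in the spectrum, matching the 1 component.

x^8 - 56x^7 + 1344x^6 - 17920x^5 + 143360x^4 - 688128x^3 + 1835008x^2 - 2097152x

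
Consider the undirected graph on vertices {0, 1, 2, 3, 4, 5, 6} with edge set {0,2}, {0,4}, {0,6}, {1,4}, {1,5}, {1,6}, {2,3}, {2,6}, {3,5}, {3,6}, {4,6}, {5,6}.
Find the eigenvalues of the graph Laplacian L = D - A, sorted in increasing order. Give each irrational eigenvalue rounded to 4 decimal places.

With the vertex order [0, 1, 2, 3, 4, 5, 6], the degrees are [3, 3, 3, 3, 3, 3, 6], giving D = diag(3, 3, 3, 3, 3, 3, 6) and L = D - A. L is symmetric positive semidefinite, so every eigenvalue is real and nonnegative. The single zero eigenvalue shows the graph is connected. The eigenvalues sum to 24, which equals trace(L) = 2|E|. By the matrix-tree theorem the graph has (1/7) * product of the nonzero eigenvalues = 320 spanning trees.

[0, 2, 2, 4, 4, 5, 7]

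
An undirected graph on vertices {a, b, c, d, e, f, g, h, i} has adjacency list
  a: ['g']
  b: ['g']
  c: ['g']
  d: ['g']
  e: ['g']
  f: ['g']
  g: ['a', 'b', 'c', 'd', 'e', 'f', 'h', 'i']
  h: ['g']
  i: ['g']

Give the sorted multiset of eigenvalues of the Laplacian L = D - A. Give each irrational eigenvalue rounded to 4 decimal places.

[0, 1, 1, 1, 1, 1, 1, 1, 9]

Each diagonal entry of L is the vertex degree and each off-diagonal entry is -1 where an edge is present, 0 otherwise; in the order [a, b, c, d, e, f, g, h, i] the diagonal is [1, 1, 1, 1, 1, 1, 8, 1, 1]. Since every row of L sums to 0, the all-ones vector is in the kernel and 0 is an eigenvalue. The single zero eigenvalue shows the graph is connected. The eigenvalues sum to 16, which equals trace(L) = 2|E|.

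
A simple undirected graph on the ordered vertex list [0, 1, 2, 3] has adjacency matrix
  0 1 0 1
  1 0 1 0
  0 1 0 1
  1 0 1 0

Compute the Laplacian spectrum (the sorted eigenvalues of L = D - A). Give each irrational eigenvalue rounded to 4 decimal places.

With the vertex order [0, 1, 2, 3], the degrees are [2, 2, 2, 2], giving D = diag(2, 2, 2, 2) and L = D - A. Diagonalising L (or applying a numerical eigensolver to the 4x4 matrix) gives the spectrum above. The largest eigenvalue, 4, is at most the vertex count 4. There is one zero in the spectrum, matching the 1 component.

[0, 2, 2, 4]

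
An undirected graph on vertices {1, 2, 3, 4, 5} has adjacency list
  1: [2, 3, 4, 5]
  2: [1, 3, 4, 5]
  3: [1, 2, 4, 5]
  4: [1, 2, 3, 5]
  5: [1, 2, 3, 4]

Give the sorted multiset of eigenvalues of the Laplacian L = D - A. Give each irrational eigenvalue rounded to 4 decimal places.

[0, 5, 5, 5, 5]

With the vertex order [1, 2, 3, 4, 5], the degrees are [4, 4, 4, 4, 4], giving D = diag(4, 4, 4, 4, 4) and L = D - A. L is symmetric positive semidefinite, so every eigenvalue is real and nonnegative. The largest eigenvalue, 5, is at most the vertex count 5.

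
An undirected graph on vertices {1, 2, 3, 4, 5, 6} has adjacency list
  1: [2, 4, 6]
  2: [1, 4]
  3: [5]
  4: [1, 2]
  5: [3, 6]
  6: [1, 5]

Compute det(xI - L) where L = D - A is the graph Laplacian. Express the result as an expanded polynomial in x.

x^6 - 12x^5 + 53x^4 - 104x^3 + 84x^2 - 18x

Reading degrees in the order [1, 2, 3, 4, 5, 6] gives [3, 2, 1, 2, 2, 2]; set D = diag(3, 2, 1, 2, 2, 2) and form L = D - A. L has integer entries, so p(x) = det(xI - L) has integer coefficients. Expanding the determinant yields x^6 - 12x^5 + 53x^4 - 104x^3 + 84x^2 - 18x. The constant term is 0 because L is singular (the all-ones vector lies in its kernel). By the matrix-tree theorem the graph has (1/6) * product of the nonzero eigenvalues = 3 spanning trees.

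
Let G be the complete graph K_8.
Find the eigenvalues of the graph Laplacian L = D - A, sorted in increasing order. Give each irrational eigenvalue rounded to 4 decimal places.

The graph has 8 vertices and degree multiset [7, 7, 7, 7, 7, 7, 7, 7]; D is the diagonal matrix of degrees and L = D - A. Since every row of L sums to 0, the all-ones vector is in the kernel and 0 is an eigenvalue. The eigenvalues sum to 56, which equals trace(L) = 2|E|. By the matrix-tree theorem the graph has (1/8) * product of the nonzero eigenvalues = 262144 spanning trees.

[0, 8, 8, 8, 8, 8, 8, 8]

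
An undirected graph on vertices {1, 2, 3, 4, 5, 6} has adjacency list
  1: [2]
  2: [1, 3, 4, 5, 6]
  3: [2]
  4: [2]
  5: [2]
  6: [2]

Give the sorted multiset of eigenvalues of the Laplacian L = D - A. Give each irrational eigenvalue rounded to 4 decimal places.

[0, 1, 1, 1, 1, 6]

Reading degrees in the order [1, 2, 3, 4, 5, 6] gives [1, 5, 1, 1, 1, 1]; set D = diag(1, 5, 1, 1, 1, 1) and form L = D - A. The multiplicity of 0 as a Laplacian eigenvalue equals the number of connected components. The single zero eigenvalue shows the graph is connected.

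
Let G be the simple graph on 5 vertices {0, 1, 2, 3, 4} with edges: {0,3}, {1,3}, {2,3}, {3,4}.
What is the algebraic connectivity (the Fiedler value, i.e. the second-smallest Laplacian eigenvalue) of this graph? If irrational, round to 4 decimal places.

With the vertex order [0, 1, 2, 3, 4], the degrees are [1, 1, 1, 4, 1], giving D = diag(1, 1, 1, 4, 1) and L = D - A. Computing the eigenvalues of L and sorting gives [0, 1, 1, 1, 5]. The Fiedler value lambda_2 = 1 is strictly positive, so the graph is connected. The largest eigenvalue, 5, is at most the vertex count 5. There is one zero in the spectrum, matching the 1 component.

1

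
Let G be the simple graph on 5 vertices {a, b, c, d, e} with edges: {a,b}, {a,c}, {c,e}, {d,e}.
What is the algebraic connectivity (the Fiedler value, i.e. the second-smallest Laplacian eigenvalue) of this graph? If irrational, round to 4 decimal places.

Each diagonal entry of L is the vertex degree and each off-diagonal entry is -1 where an edge is present, 0 otherwise; in the order [a, b, c, d, e] the diagonal is [2, 1, 2, 1, 2]. Computing the eigenvalues of L and sorting gives [0, 0.3820, 1.3820, 2.6180, 3.6180]. The Fiedler value lambda_2 = 0.3820 is strictly positive, so the graph is connected. The eigenvalues sum to 8, which equals trace(L) = 2|E|.

0.3820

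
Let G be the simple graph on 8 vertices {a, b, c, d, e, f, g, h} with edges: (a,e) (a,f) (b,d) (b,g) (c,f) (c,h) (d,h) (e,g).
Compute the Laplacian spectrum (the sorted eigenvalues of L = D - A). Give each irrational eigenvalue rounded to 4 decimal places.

With the vertex order [a, b, c, d, e, f, g, h], the degrees are [2, 2, 2, 2, 2, 2, 2, 2], giving D = diag(2, 2, 2, 2, 2, 2, 2, 2) and L = D - A. Since every row of L sums to 0, the all-ones vector is in the kernel and 0 is an eigenvalue. The single zero eigenvalue shows the graph is connected. The largest eigenvalue, 4, is at most the vertex count 8. By the matrix-tree theorem the graph has (1/8) * product of the nonzero eigenvalues = 8 spanning trees.

[0, 0.5858, 0.5858, 2, 2, 3.4142, 3.4142, 4]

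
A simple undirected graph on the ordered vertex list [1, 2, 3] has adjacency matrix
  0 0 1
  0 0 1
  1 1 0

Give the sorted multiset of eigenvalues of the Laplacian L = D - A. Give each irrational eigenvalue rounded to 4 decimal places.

[0, 1, 3]

Reading degrees in the order [1, 2, 3] gives [1, 1, 2]; set D = diag(1, 1, 2) and form L = D - A. L is symmetric positive semidefinite, so every eigenvalue is real and nonnegative.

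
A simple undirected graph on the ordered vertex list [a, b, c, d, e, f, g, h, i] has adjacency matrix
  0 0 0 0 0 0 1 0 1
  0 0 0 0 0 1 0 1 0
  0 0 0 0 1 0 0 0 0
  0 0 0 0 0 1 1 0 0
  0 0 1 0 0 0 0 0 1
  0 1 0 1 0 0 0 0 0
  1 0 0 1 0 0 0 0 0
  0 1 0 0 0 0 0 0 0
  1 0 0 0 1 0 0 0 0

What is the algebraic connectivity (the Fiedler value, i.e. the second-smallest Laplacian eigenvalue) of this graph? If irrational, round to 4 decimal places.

Reading degrees in the order [a, b, c, d, e, f, g, h, i] gives [2, 2, 1, 2, 2, 2, 2, 1, 2]; set D = diag(2, 2, 1, 2, 2, 2, 2, 1, 2) and form L = D - A. The smallest Laplacian eigenvalue is always 0. The next one, lambda_2 = 0.1206, measures how hard the graph is to disconnect: larger values mean better connectivity. By the matrix-tree theorem the graph has (1/9) * product of the nonzero eigenvalues = 1 spanning tree.

0.1206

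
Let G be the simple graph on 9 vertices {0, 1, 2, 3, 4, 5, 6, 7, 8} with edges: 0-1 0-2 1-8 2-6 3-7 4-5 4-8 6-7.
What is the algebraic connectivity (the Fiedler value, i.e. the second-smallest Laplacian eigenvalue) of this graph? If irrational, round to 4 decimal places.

Reading degrees in the order [0, 1, 2, 3, 4, 5, 6, 7, 8] gives [2, 2, 2, 1, 2, 1, 2, 2, 2]; set D = diag(2, 2, 2, 1, 2, 1, 2, 2, 2) and form L = D - A. The smallest Laplacian eigenvalue is always 0. The next one, lambda_2 = 0.1206, measures how hard the graph is to disconnect: larger values mean better connectivity.

0.1206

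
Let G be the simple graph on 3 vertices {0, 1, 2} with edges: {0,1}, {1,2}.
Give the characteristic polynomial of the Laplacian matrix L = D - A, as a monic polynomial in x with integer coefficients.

Each diagonal entry of L is the vertex degree and each off-diagonal entry is -1 where an edge is present, 0 otherwise; in the order [0, 1, 2] the diagonal is [1, 2, 1]. L has integer entries, so p(x) = det(xI - L) has integer coefficients. Expanding the determinant yields x^3 - 4x^2 + 3x. Since p(0) = det(-L) = 0, x divides p(x). The largest eigenvalue, 3, is at most the vertex count 3. There is one zero in the spectrum, matching the 1 component.

x^3 - 4x^2 + 3x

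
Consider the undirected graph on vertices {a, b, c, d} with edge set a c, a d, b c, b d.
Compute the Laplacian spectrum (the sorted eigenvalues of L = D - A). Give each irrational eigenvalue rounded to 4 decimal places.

[0, 2, 2, 4]

Reading degrees in the order [a, b, c, d] gives [2, 2, 2, 2]; set D = diag(2, 2, 2, 2) and form L = D - A. Diagonalising L (or applying a numerical eigensolver to the 4x4 matrix) gives the spectrum above. The largest eigenvalue, 4, is at most the vertex count 4. The eigenvalues sum to 8, which equals trace(L) = 2|E|.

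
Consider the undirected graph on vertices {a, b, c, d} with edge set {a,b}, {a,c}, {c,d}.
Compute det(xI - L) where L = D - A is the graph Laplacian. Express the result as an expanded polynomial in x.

With the vertex order [a, b, c, d], the degrees are [2, 1, 2, 1], giving D = diag(2, 1, 2, 1) and L = D - A. Computing det(xI - L) by cofactor expansion (or equivalently via sum-over-permutations) gives x^4 - 6x^3 + 10x^2 - 4x. The constant term is 0 because L is singular (the all-ones vector lies in its kernel).

x^4 - 6x^3 + 10x^2 - 4x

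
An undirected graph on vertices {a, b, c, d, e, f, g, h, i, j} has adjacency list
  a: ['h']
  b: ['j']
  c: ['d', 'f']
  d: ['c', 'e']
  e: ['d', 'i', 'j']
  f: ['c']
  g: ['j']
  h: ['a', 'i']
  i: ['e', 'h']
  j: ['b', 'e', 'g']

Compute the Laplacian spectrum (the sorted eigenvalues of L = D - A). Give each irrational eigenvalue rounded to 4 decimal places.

Each diagonal entry of L is the vertex degree and each off-diagonal entry is -1 where an edge is present, 0 otherwise; in the order [a, b, c, d, e, f, g, h, i, j] the diagonal is [1, 1, 2, 2, 3, 1, 1, 2, 2, 3]. L is symmetric positive semidefinite, so every eigenvalue is real and nonnegative. By the matrix-tree theorem the graph has (1/10) * product of the nonzero eigenvalues = 1 spanning tree. There is one zero in the spectrum, matching the 1 component.

[0, 0.1981, 0.2375, 1, 1, 1.5550, 2.5634, 3.2470, 3.4832, 4.7159]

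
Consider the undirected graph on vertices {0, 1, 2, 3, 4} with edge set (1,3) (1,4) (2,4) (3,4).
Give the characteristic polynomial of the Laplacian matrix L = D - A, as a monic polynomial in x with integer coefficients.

x^5 - 8x^4 + 19x^3 - 12x^2

Each diagonal entry of L is the vertex degree and each off-diagonal entry is -1 where an edge is present, 0 otherwise; in the order [0, 1, 2, 3, 4] the diagonal is [0, 2, 1, 2, 3]. The eigenvalues of L are [0, 0, 1, 3, 4]; the characteristic polynomial is the product of (x - lambda_i), which multiplies out to x^5 - 8x^4 + 19x^3 - 12x^2. The constant term is 0 because L is singular (the all-ones vector lies in its kernel).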